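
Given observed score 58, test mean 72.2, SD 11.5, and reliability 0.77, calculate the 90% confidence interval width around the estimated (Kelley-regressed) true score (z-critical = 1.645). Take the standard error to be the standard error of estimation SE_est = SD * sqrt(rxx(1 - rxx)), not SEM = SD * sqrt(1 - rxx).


True score estimate = 0.77*58 + 0.23*72.2 = 61.266
SE_est = SD * sqrt(rxx * (1 - rxx)) = 11.5 * sqrt(0.77 * 0.23) = 11.5 * sqrt(0.1771) = 4.839574
CI = T_est +/- z * SE_est, so width = 2 * z * SE_est = 2 * 1.645 * 4.839574
Width = 15.9222

15.9222


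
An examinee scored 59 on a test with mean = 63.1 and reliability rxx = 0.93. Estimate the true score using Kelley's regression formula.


T_est = rxx * X + (1 - rxx) * mean
T_est = 0.93 * 59 + 0.07 * 63.1
T_est = 54.87 + 4.417
T_est = 59.287

59.287


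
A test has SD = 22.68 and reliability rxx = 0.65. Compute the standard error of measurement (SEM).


SEM = SD * sqrt(1 - rxx)
SEM = 22.68 * sqrt(1 - 0.65)
SEM = 22.68 * sqrt(0.35) = 22.68 * 0.591608
SEM = 13.4177

13.4177


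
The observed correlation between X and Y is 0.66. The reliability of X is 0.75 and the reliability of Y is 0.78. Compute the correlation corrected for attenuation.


r_corrected = rxy / sqrt(rxx * ryy)
= 0.66 / sqrt(0.75 * 0.78)
= 0.66 / sqrt(0.585)
= 0.66 / 0.764853
r_corrected = 0.8629

0.8629


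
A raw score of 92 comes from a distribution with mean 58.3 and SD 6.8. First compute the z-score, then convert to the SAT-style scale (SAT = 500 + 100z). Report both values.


z = (X - mean) / SD = (92 - 58.3) / 6.8
z = 33.7 / 6.8
z = 4.9559
SAT-scale = SAT = 500 + 100z
Carry z at full precision (z = 33.7 / 6.8) into the conversion:
SAT-scale = 500 + 100 * (33.7 / 6.8) = 500 + 3370 / 6.8
SAT-scale = 500 + 495.5882
SAT-scale = 995.5882

995.5882


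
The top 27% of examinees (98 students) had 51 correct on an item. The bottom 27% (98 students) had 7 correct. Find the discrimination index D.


p_upper = 51/98 = 0.5204
p_lower = 7/98 = 0.0714
D = 0.5204 - 0.0714 = 0.449

0.449


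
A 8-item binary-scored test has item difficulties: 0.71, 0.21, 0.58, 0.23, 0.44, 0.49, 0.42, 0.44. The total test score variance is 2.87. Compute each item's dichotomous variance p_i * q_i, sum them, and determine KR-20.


For each item, compute p_i * q_i:
  Item 1: 0.71 * 0.29 = 0.2059
  Item 2: 0.21 * 0.79 = 0.1659
  Item 3: 0.58 * 0.42 = 0.2436
  Item 4: 0.23 * 0.77 = 0.1771
  Item 5: 0.44 * 0.56 = 0.2464
  Item 6: 0.49 * 0.51 = 0.2499
  Item 7: 0.42 * 0.58 = 0.2436
  Item 8: 0.44 * 0.56 = 0.2464
Sum(p_i * q_i) = 0.2059 + 0.1659 + 0.2436 + 0.1771 + 0.2464 + 0.2499 + 0.2436 + 0.2464 = 1.7788
KR-20 = (k/(k-1)) * (1 - Sum(p_i*q_i) / Var_total)
= (8/7) * (1 - 1.7788/2.87)
= 1.1429 * 0.3802
KR-20 = 0.4345

0.4345


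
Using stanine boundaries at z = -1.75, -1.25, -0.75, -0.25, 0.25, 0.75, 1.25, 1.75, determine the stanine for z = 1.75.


Stanine boundaries: [-1.75, -1.25, -0.75, -0.25, 0.25, 0.75, 1.25, 1.75]
z = 1.75
Check each boundary:
  z >= -1.75 -> could be stanine 2
  z >= -1.25 -> could be stanine 3
  z >= -0.75 -> could be stanine 4
  z >= -0.25 -> could be stanine 5
  z >= 0.25 -> could be stanine 6
  z >= 0.75 -> could be stanine 7
  z >= 1.25 -> could be stanine 8
  z >= 1.75 -> could be stanine 9
Highest qualifying boundary gives stanine = 9

9


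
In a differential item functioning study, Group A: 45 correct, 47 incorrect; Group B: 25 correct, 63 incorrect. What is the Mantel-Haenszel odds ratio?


Odds_A = 45/47 = 0.9574
Odds_B = 25/63 = 0.3968
OR = Odds_A / Odds_B = 0.9574 / 0.3968
Exactly, OR = (45 * 63) / (47 * 25) = 2835 / 1175
OR = 2.4128

2.4128


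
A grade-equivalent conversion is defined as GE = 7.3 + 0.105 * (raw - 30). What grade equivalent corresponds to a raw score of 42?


raw - median = 42 - 30 = 12
slope * diff = 0.105 * 12 = 1.26
GE = 7.3 + 1.26
GE = 8.56

8.56


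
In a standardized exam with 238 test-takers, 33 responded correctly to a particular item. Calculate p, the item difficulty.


Item difficulty p = number correct / total examinees
p = 33 / 238
p = 0.1387

0.1387


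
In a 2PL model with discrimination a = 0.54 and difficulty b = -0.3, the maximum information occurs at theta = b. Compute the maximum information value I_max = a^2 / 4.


For 2PL, max info at theta = b = -0.3
I_max = a^2 / 4 = 0.54^2 / 4
= 0.2916 / 4
I_max = 0.0729

0.0729


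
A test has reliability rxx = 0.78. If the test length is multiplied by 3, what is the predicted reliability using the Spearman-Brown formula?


r_new = (n * rxx) / (1 + (n-1) * rxx)
r_new = (3 * 0.78) / (1 + 2 * 0.78)
r_new = 2.34 / 2.56
r_new = 0.9141

0.9141


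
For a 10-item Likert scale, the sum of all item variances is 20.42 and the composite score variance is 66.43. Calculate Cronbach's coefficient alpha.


alpha = (k/(k-1)) * (1 - sum(si^2)/s_total^2)
= (10/9) * (1 - 20.42/66.43)
alpha = 0.7696

0.7696


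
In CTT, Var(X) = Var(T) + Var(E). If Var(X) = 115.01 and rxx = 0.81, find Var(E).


var_true = rxx * var_obs = 0.81 * 115.01 = 93.1581
var_error = var_obs - var_true
var_error = 115.01 - 93.1581
var_error = 21.8519

21.8519


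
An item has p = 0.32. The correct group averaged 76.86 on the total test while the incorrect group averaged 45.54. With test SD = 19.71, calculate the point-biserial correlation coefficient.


q = 1 - p = 0.68
rpb = ((M1 - M0) / SD) * sqrt(p * q)
rpb = ((76.86 - 45.54) / 19.71) * sqrt(0.32 * 0.68)
rpb = 0.7412

0.7412


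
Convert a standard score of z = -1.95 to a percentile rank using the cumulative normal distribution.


CDF(z) = 0.5 * (1 + erf(z/sqrt(2)))
erf(-1.3789) = -0.9488
CDF = 0.0256
Percentile rank = 0.0256 * 100 = 2.56

2.56


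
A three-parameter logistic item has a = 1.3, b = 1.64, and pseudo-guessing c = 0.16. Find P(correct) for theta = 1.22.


logit = 1.3*(1.22 - 1.64) = -0.546
P* = 1/(1 + exp(--0.546)) = 0.3668
P = 0.16 + (1 - 0.16) * 0.3668
P = 0.4681

0.4681


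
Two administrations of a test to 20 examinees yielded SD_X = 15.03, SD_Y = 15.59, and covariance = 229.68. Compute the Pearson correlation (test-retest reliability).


r = cov(X,Y) / (SD_X * SD_Y)
r = 229.68 / (15.03 * 15.59)
r = 229.68 / 234.3177
r = 0.9802

0.9802


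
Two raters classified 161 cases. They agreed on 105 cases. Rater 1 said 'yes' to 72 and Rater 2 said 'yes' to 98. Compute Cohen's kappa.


P_o = 105/161 = 0.652174
P_e = (72*98 + 89*63) / 25921 = 0.488523
kappa = (P_o - P_e) / (1 - P_e)
kappa = (0.652174 - 0.488523) / (1 - 0.488523)
kappa = 0.32

0.32


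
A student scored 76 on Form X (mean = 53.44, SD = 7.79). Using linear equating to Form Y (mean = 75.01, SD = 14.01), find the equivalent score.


slope = SD_Y / SD_X = 14.01 / 7.79 ~ 1.7985
intercept = mean_Y - slope * mean_X = 75.01 - (14.01 / 7.79) * 53.44 ~ -21.0997
Y = slope * X + intercept. To avoid rounding drift from the rounded slope/intercept, evaluate the equivalent form Y = mean_Y + SD_Y * (X - mean_X) / SD_X at full precision:
Y = 75.01 + 14.01 * (76 - 53.44) / 7.79
Y = 75.01 + 14.01 * 22.56 / 7.79
Y = 75.01 + 316.0656 / 7.79
Y = 75.01 + 40.5732
Y = 115.5832

115.5832


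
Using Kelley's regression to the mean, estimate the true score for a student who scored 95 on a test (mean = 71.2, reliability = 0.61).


T_est = rxx * X + (1 - rxx) * mean
T_est = 0.61 * 95 + 0.39 * 71.2
T_est = 57.95 + 27.768
T_est = 85.718

85.718


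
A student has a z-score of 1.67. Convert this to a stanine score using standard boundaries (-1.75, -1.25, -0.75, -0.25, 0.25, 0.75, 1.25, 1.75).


Stanine boundaries: [-1.75, -1.25, -0.75, -0.25, 0.25, 0.75, 1.25, 1.75]
z = 1.67
Check each boundary:
  z >= -1.75 -> could be stanine 2
  z >= -1.25 -> could be stanine 3
  z >= -0.75 -> could be stanine 4
  z >= -0.25 -> could be stanine 5
  z >= 0.25 -> could be stanine 6
  z >= 0.75 -> could be stanine 7
  z >= 1.25 -> could be stanine 8
  z < 1.75
Highest qualifying boundary gives stanine = 8

8


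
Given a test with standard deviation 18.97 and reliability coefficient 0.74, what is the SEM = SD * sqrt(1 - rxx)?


SEM = SD * sqrt(1 - rxx)
SEM = 18.97 * sqrt(1 - 0.74)
SEM = 18.97 * sqrt(0.26) = 18.97 * 0.509902
SEM = 9.6728

9.6728


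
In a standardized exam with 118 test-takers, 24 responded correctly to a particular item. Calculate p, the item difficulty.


Item difficulty p = number correct / total examinees
p = 24 / 118
p = 0.2034

0.2034


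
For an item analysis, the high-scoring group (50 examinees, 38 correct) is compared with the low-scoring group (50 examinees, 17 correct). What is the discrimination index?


p_upper = 38/50 = 0.76
p_lower = 17/50 = 0.34
D = 0.76 - 0.34 = 0.42

0.42


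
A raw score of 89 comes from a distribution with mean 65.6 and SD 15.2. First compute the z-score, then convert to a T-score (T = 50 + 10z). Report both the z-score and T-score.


z = (X - mean) / SD = (89 - 65.6) / 15.2
z = 23.4 / 15.2
z = 1.5395
T-score = T = 50 + 10z
Carry z at full precision (z = 23.4 / 15.2) into the conversion:
T-score = 50 + 10 * (23.4 / 15.2) = 50 + 234 / 15.2
T-score = 50 + 15.3947
T-score = 65.3947

65.3947


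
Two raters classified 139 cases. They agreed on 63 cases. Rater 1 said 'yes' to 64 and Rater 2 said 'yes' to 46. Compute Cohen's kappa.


P_o = 63/139 = 0.453237
P_e = (64*46 + 75*93) / 19321 = 0.513379
kappa = (P_o - P_e) / (1 - P_e)
kappa = (0.453237 - 0.513379) / (1 - 0.513379)
kappa = -0.1236

-0.1236


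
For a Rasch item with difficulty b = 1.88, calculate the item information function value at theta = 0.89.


P = 1/(1+exp(-(0.89-1.88))) = 0.2709
I = P*(1-P) = 0.2709 * 0.7291
I = 0.1975

0.1975


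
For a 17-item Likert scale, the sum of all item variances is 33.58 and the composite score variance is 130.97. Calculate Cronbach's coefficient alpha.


alpha = (k/(k-1)) * (1 - sum(si^2)/s_total^2)
= (17/16) * (1 - 33.58/130.97)
alpha = 0.7901

0.7901


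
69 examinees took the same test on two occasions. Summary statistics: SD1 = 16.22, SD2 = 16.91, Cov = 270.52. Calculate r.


r = cov(X,Y) / (SD_X * SD_Y)
r = 270.52 / (16.22 * 16.91)
r = 270.52 / 274.2802
r = 0.9863

0.9863


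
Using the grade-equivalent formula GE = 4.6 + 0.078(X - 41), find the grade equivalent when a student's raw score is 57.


raw - median = 57 - 41 = 16
slope * diff = 0.078 * 16 = 1.248
GE = 4.6 + 1.248
GE = 5.848

5.848


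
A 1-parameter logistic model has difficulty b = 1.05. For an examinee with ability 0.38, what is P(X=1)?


theta - b = 0.38 - 1.05 = -0.67
exp(-(theta - b)) = exp(0.67) = 1.9542
P = 1 / (1 + 1.9542)
P = 0.3385

0.3385


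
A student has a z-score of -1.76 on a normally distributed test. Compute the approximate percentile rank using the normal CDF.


CDF(z) = 0.5 * (1 + erf(z/sqrt(2)))
erf(-1.2445) = -0.9216
CDF = 0.0392
Percentile rank = 0.0392 * 100 = 3.92

3.92


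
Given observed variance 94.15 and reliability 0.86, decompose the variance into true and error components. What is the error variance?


var_true = rxx * var_obs = 0.86 * 94.15 = 80.969
var_error = var_obs - var_true
var_error = 94.15 - 80.969
var_error = 13.181

13.181


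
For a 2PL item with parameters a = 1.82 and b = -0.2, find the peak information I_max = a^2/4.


For 2PL, max info at theta = b = -0.2
I_max = a^2 / 4 = 1.82^2 / 4
= 3.3124 / 4
I_max = 0.8281

0.8281


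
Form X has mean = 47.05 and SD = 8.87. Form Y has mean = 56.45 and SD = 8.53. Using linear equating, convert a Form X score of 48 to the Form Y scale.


slope = SD_Y / SD_X = 8.53 / 8.87 ~ 0.9617
intercept = mean_Y - slope * mean_X = 56.45 - (8.53 / 8.87) * 47.05 ~ 11.2035
Y = slope * X + intercept. To avoid rounding drift from the rounded slope/intercept, evaluate the equivalent form Y = mean_Y + SD_Y * (X - mean_X) / SD_X at full precision:
Y = 56.45 + 8.53 * (48 - 47.05) / 8.87
Y = 56.45 + 8.53 * 0.95 / 8.87
Y = 56.45 + 8.1035 / 8.87
Y = 56.45 + 0.9136
Y = 57.3636

57.3636


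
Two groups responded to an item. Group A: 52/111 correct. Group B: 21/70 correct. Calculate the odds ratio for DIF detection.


Odds_A = 52/59 = 0.8814
Odds_B = 21/49 = 0.4286
OR = Odds_A / Odds_B = 0.8814 / 0.4286
Exactly, OR = (52 * 49) / (59 * 21) = 2548 / 1239
OR = 2.0565

2.0565


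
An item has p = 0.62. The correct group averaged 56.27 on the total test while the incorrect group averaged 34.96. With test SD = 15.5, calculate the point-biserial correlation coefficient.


q = 1 - p = 0.38
rpb = ((M1 - M0) / SD) * sqrt(p * q)
rpb = ((56.27 - 34.96) / 15.5) * sqrt(0.62 * 0.38)
rpb = 0.6673

0.6673


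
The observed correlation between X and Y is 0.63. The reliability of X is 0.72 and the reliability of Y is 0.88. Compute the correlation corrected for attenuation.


r_corrected = rxy / sqrt(rxx * ryy)
= 0.63 / sqrt(0.72 * 0.88)
= 0.63 / sqrt(0.6336)
= 0.63 / 0.79599
r_corrected = 0.7915

0.7915


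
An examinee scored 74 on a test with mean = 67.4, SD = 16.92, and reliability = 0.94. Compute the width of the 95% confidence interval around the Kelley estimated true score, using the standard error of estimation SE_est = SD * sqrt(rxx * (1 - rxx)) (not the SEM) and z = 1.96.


True score estimate = 0.94*74 + 0.06*67.4 = 73.604
SE_est = SD * sqrt(rxx * (1 - rxx)) = 16.92 * sqrt(0.94 * 0.06) = 16.92 * sqrt(0.0564) = 4.018277
CI = T_est +/- z * SE_est, so width = 2 * z * SE_est = 2 * 1.96 * 4.018277
Width = 15.7516

15.7516


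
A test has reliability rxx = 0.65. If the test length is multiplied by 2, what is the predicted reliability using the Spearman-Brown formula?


r_new = (n * rxx) / (1 + (n-1) * rxx)
r_new = (2 * 0.65) / (1 + 1 * 0.65)
r_new = 1.3 / 1.65
r_new = 0.7879

0.7879


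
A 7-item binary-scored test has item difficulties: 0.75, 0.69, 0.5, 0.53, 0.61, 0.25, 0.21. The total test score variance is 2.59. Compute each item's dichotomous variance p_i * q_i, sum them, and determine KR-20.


For each item, compute p_i * q_i:
  Item 1: 0.75 * 0.25 = 0.1875
  Item 2: 0.69 * 0.31 = 0.2139
  Item 3: 0.5 * 0.5 = 0.25
  Item 4: 0.53 * 0.47 = 0.2491
  Item 5: 0.61 * 0.39 = 0.2379
  Item 6: 0.25 * 0.75 = 0.1875
  Item 7: 0.21 * 0.79 = 0.1659
Sum(p_i * q_i) = 0.1875 + 0.2139 + 0.25 + 0.2491 + 0.2379 + 0.1875 + 0.1659 = 1.4918
KR-20 = (k/(k-1)) * (1 - Sum(p_i*q_i) / Var_total)
= (7/6) * (1 - 1.4918/2.59)
= 1.1667 * 0.424
KR-20 = 0.4947

0.4947


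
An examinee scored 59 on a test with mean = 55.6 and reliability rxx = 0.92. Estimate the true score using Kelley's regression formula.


T_est = rxx * X + (1 - rxx) * mean
T_est = 0.92 * 59 + 0.08 * 55.6
T_est = 54.28 + 4.448
T_est = 58.728

58.728


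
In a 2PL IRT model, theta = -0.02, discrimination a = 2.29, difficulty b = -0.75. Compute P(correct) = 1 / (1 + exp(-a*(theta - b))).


a*(theta - b) = 2.29 * (-0.02 - -0.75) = 1.6717
exp(-1.6717) = 0.1879
P = 1 / (1 + 0.1879)
P = 0.8418

0.8418


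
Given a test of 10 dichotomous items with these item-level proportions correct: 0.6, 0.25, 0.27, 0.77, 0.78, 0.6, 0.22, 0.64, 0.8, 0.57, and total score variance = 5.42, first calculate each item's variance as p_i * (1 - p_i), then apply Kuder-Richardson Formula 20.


For each item, compute p_i * q_i:
  Item 1: 0.6 * 0.4 = 0.24
  Item 2: 0.25 * 0.75 = 0.1875
  Item 3: 0.27 * 0.73 = 0.1971
  Item 4: 0.77 * 0.23 = 0.1771
  Item 5: 0.78 * 0.22 = 0.1716
  Item 6: 0.6 * 0.4 = 0.24
  Item 7: 0.22 * 0.78 = 0.1716
  Item 8: 0.64 * 0.36 = 0.2304
  Item 9: 0.8 * 0.2 = 0.16
  Item 10: 0.57 * 0.43 = 0.2451
Sum(p_i * q_i) = 0.24 + 0.1875 + 0.1971 + 0.1771 + 0.1716 + 0.24 + 0.1716 + 0.2304 + 0.16 + 0.2451 = 2.0204
KR-20 = (k/(k-1)) * (1 - Sum(p_i*q_i) / Var_total)
= (10/9) * (1 - 2.0204/5.42)
= 1.1111 * 0.6272
KR-20 = 0.6969

0.6969


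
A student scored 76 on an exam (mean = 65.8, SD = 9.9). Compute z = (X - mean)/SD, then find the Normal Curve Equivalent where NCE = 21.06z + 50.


z = (X - mean) / SD = (76 - 65.8) / 9.9
z = 10.2 / 9.9
z = 1.0303
NCE = NCE = 21.06z + 50
Carry z at full precision (z = 10.2 / 9.9) into the conversion:
NCE = 21.06 * (10.2 / 9.9) + 50 = 214.812 / 9.9 + 50
NCE = 21.6982 + 50
NCE = 71.6982

71.6982


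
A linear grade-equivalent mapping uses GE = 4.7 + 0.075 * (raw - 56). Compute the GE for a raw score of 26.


raw - median = 26 - 56 = -30
slope * diff = 0.075 * -30 = -2.25
GE = 4.7 + -2.25
GE = 2.45

2.45


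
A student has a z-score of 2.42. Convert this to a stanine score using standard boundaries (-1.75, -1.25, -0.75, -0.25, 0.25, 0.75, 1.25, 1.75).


Stanine boundaries: [-1.75, -1.25, -0.75, -0.25, 0.25, 0.75, 1.25, 1.75]
z = 2.42
Check each boundary:
  z >= -1.75 -> could be stanine 2
  z >= -1.25 -> could be stanine 3
  z >= -0.75 -> could be stanine 4
  z >= -0.25 -> could be stanine 5
  z >= 0.25 -> could be stanine 6
  z >= 0.75 -> could be stanine 7
  z >= 1.25 -> could be stanine 8
  z >= 1.75 -> could be stanine 9
Highest qualifying boundary gives stanine = 9

9


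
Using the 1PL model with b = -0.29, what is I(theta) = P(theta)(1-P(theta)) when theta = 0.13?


P = 1/(1+exp(-(0.13--0.29))) = 0.6035
I = P*(1-P) = 0.6035 * 0.3965
I = 0.2393

0.2393


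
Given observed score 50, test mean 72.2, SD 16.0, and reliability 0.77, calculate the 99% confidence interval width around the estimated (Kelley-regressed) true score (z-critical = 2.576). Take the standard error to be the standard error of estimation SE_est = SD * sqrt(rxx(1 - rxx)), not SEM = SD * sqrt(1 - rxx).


True score estimate = 0.77*50 + 0.23*72.2 = 55.106
SE_est = SD * sqrt(rxx * (1 - rxx)) = 16.0 * sqrt(0.77 * 0.23) = 16.0 * sqrt(0.1771) = 6.73332
CI = T_est +/- z * SE_est, so width = 2 * z * SE_est = 2 * 2.576 * 6.73332
Width = 34.6901

34.6901


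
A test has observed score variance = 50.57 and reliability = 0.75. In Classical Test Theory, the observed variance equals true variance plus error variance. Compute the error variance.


var_true = rxx * var_obs = 0.75 * 50.57 = 37.9275
var_error = var_obs - var_true
var_error = 50.57 - 37.9275
var_error = 12.6425

12.6425


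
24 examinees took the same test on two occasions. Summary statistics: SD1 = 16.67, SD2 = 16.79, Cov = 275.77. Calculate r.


r = cov(X,Y) / (SD_X * SD_Y)
r = 275.77 / (16.67 * 16.79)
r = 275.77 / 279.8893
r = 0.9853

0.9853


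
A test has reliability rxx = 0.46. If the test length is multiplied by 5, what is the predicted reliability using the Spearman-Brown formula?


r_new = (n * rxx) / (1 + (n-1) * rxx)
r_new = (5 * 0.46) / (1 + 4 * 0.46)
r_new = 2.3 / 2.84
r_new = 0.8099

0.8099


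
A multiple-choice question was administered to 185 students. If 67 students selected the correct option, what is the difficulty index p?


Item difficulty p = number correct / total examinees
p = 67 / 185
p = 0.3622

0.3622


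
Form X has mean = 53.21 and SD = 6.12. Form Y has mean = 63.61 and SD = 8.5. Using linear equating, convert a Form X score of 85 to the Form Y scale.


slope = SD_Y / SD_X = 8.5 / 6.12 ~ 1.3889
intercept = mean_Y - slope * mean_X = 63.61 - (8.5 / 6.12) * 53.21 ~ -10.2928
Y = slope * X + intercept. To avoid rounding drift from the rounded slope/intercept, evaluate the equivalent form Y = mean_Y + SD_Y * (X - mean_X) / SD_X at full precision:
Y = 63.61 + 8.5 * (85 - 53.21) / 6.12
Y = 63.61 + 8.5 * 31.79 / 6.12
Y = 63.61 + 270.215 / 6.12
Y = 63.61 + 44.1528
Y = 107.7628

107.7628


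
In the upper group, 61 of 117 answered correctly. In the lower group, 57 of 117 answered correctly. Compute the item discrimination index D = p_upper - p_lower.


p_upper = 61/117 = 0.5214
p_lower = 57/117 = 0.4872
D = 0.5214 - 0.4872 = 0.0342

0.0342


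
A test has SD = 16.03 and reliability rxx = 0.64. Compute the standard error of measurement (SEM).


SEM = SD * sqrt(1 - rxx)
SEM = 16.03 * sqrt(1 - 0.64)
SEM = 16.03 * sqrt(0.36) = 16.03 * 0.6
SEM = 9.618

9.618


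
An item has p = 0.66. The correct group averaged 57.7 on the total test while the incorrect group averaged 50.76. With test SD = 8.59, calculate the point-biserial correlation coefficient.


q = 1 - p = 0.34
rpb = ((M1 - M0) / SD) * sqrt(p * q)
rpb = ((57.7 - 50.76) / 8.59) * sqrt(0.66 * 0.34)
rpb = 0.3827

0.3827


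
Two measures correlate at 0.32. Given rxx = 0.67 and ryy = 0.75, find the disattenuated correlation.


r_corrected = rxy / sqrt(rxx * ryy)
= 0.32 / sqrt(0.67 * 0.75)
= 0.32 / sqrt(0.5025)
= 0.32 / 0.708872
r_corrected = 0.4514

0.4514


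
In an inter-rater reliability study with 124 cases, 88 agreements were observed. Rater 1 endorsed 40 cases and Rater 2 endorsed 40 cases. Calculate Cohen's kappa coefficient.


P_o = 88/124 = 0.709677
P_e = (40*40 + 84*84) / 15376 = 0.562955
kappa = (P_o - P_e) / (1 - P_e)
kappa = (0.709677 - 0.562955) / (1 - 0.562955)
kappa = 0.3357

0.3357


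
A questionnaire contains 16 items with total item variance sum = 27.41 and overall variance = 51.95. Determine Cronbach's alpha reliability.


alpha = (k/(k-1)) * (1 - sum(si^2)/s_total^2)
= (16/15) * (1 - 27.41/51.95)
alpha = 0.5039

0.5039


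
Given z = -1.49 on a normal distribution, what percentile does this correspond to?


CDF(z) = 0.5 * (1 + erf(z/sqrt(2)))
erf(-1.0536) = -0.8638
CDF = 0.0681
Percentile rank = 0.0681 * 100 = 6.81

6.81


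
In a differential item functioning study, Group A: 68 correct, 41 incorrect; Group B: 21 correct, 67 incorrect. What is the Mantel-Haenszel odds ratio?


Odds_A = 68/41 = 1.6585
Odds_B = 21/67 = 0.3134
OR = Odds_A / Odds_B = 1.6585 / 0.3134
Exactly, OR = (68 * 67) / (41 * 21) = 4556 / 861
OR = 5.2915

5.2915


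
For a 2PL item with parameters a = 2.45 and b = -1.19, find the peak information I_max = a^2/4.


For 2PL, max info at theta = b = -1.19
I_max = a^2 / 4 = 2.45^2 / 4
= 6.0025 / 4
I_max = 1.5006

1.5006


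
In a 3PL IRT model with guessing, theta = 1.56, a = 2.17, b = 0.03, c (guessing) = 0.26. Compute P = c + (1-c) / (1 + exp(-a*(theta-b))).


logit = 2.17*(1.56 - 0.03) = 3.3201
P* = 1/(1 + exp(-3.3201)) = 0.9651
P = 0.26 + (1 - 0.26) * 0.9651
P = 0.9742

0.9742


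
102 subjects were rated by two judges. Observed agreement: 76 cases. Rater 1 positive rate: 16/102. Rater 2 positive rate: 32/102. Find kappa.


P_o = 76/102 = 0.745098
P_e = (16*32 + 86*70) / 10404 = 0.627835
kappa = (P_o - P_e) / (1 - P_e)
kappa = (0.745098 - 0.627835) / (1 - 0.627835)
kappa = 0.3151

0.3151


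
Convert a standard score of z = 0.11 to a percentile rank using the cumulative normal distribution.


CDF(z) = 0.5 * (1 + erf(z/sqrt(2)))
erf(0.0778) = 0.0876
CDF = 0.5438
Percentile rank = 0.5438 * 100 = 54.38

54.38


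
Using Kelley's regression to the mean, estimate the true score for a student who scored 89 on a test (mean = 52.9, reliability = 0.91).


T_est = rxx * X + (1 - rxx) * mean
T_est = 0.91 * 89 + 0.09 * 52.9
T_est = 80.99 + 4.761
T_est = 85.751

85.751


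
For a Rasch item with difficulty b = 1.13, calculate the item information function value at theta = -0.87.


P = 1/(1+exp(-(-0.87-1.13))) = 0.1192
I = P*(1-P) = 0.1192 * 0.8808
I = 0.105

0.105


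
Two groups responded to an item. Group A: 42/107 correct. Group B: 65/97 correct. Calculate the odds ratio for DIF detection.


Odds_A = 42/65 = 0.6462
Odds_B = 65/32 = 2.0312
OR = Odds_A / Odds_B = 0.6462 / 2.0312
Exactly, OR = (42 * 32) / (65 * 65) = 1344 / 4225
OR = 0.3181

0.3181


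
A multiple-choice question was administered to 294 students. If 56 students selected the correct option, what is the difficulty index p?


Item difficulty p = number correct / total examinees
p = 56 / 294
p = 0.1905

0.1905


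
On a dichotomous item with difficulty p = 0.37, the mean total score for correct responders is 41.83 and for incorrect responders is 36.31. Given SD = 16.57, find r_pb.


q = 1 - p = 0.63
rpb = ((M1 - M0) / SD) * sqrt(p * q)
rpb = ((41.83 - 36.31) / 16.57) * sqrt(0.37 * 0.63)
rpb = 0.1608

0.1608


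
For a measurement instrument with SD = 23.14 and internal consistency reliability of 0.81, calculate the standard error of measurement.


SEM = SD * sqrt(1 - rxx)
SEM = 23.14 * sqrt(1 - 0.81)
SEM = 23.14 * sqrt(0.19) = 23.14 * 0.43589
SEM = 10.0865

10.0865


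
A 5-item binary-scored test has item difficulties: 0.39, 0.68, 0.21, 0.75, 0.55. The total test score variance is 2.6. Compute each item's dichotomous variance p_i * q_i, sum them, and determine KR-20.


For each item, compute p_i * q_i:
  Item 1: 0.39 * 0.61 = 0.2379
  Item 2: 0.68 * 0.32 = 0.2176
  Item 3: 0.21 * 0.79 = 0.1659
  Item 4: 0.75 * 0.25 = 0.1875
  Item 5: 0.55 * 0.45 = 0.2475
Sum(p_i * q_i) = 0.2379 + 0.2176 + 0.1659 + 0.1875 + 0.2475 = 1.0564
KR-20 = (k/(k-1)) * (1 - Sum(p_i*q_i) / Var_total)
= (5/4) * (1 - 1.0564/2.6)
= 1.25 * 0.5937
KR-20 = 0.7421

0.7421


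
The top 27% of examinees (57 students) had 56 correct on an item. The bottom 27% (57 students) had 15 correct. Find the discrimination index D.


p_upper = 56/57 = 0.9825
p_lower = 15/57 = 0.2632
D = 0.9825 - 0.2632 = 0.7193

0.7193


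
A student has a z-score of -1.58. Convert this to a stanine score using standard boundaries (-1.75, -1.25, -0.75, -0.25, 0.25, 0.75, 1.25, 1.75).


Stanine boundaries: [-1.75, -1.25, -0.75, -0.25, 0.25, 0.75, 1.25, 1.75]
z = -1.58
Check each boundary:
  z >= -1.75 -> could be stanine 2
  z < -1.25
  z < -0.75
  z < -0.25
  z < 0.25
  z < 0.75
  z < 1.25
  z < 1.75
Highest qualifying boundary gives stanine = 2

2


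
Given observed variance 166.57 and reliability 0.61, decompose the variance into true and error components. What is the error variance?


var_true = rxx * var_obs = 0.61 * 166.57 = 101.6077
var_error = var_obs - var_true
var_error = 166.57 - 101.6077
var_error = 64.9623

64.9623


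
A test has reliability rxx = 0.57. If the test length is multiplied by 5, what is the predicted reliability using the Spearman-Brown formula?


r_new = (n * rxx) / (1 + (n-1) * rxx)
r_new = (5 * 0.57) / (1 + 4 * 0.57)
r_new = 2.85 / 3.28
r_new = 0.8689

0.8689


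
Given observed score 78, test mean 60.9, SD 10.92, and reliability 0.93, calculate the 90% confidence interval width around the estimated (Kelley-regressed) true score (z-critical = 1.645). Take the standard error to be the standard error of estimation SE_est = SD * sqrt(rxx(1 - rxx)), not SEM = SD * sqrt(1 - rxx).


True score estimate = 0.93*78 + 0.07*60.9 = 76.803
SE_est = SD * sqrt(rxx * (1 - rxx)) = 10.92 * sqrt(0.93 * 0.07) = 10.92 * sqrt(0.0651) = 2.786205
CI = T_est +/- z * SE_est, so width = 2 * z * SE_est = 2 * 1.645 * 2.786205
Width = 9.1666

9.1666


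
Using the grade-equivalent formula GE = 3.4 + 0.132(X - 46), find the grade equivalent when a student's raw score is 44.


raw - median = 44 - 46 = -2
slope * diff = 0.132 * -2 = -0.264
GE = 3.4 + -0.264
GE = 3.136

3.136


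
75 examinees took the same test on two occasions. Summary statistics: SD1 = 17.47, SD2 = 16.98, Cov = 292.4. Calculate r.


r = cov(X,Y) / (SD_X * SD_Y)
r = 292.4 / (17.47 * 16.98)
r = 292.4 / 296.6406
r = 0.9857

0.9857


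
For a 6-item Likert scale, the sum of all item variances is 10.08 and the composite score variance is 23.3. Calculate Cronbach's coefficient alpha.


alpha = (k/(k-1)) * (1 - sum(si^2)/s_total^2)
= (6/5) * (1 - 10.08/23.3)
alpha = 0.6809

0.6809


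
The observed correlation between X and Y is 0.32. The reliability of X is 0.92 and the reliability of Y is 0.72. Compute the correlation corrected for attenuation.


r_corrected = rxy / sqrt(rxx * ryy)
= 0.32 / sqrt(0.92 * 0.72)
= 0.32 / sqrt(0.6624)
= 0.32 / 0.81388
r_corrected = 0.3932

0.3932


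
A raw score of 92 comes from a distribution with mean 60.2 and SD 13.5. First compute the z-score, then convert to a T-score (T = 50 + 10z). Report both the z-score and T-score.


z = (X - mean) / SD = (92 - 60.2) / 13.5
z = 31.8 / 13.5
z = 2.3556
T-score = T = 50 + 10z
Carry z at full precision (z = 31.8 / 13.5) into the conversion:
T-score = 50 + 10 * (31.8 / 13.5) = 50 + 318 / 13.5
T-score = 50 + 23.5556
T-score = 73.5556

73.5556


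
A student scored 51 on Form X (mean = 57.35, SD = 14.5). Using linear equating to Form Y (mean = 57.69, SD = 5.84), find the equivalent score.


slope = SD_Y / SD_X = 5.84 / 14.5 ~ 0.4028
intercept = mean_Y - slope * mean_X = 57.69 - (5.84 / 14.5) * 57.35 ~ 34.5918
Y = slope * X + intercept. To avoid rounding drift from the rounded slope/intercept, evaluate the equivalent form Y = mean_Y + SD_Y * (X - mean_X) / SD_X at full precision:
Y = 57.69 + 5.84 * (51 - 57.35) / 14.5
Y = 57.69 - 5.84 * 6.35 / 14.5
Y = 57.69 - 37.084 / 14.5
Y = 57.69 - 2.5575
Y = 55.1325

55.1325


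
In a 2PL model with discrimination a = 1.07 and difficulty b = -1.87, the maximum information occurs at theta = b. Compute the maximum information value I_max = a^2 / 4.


For 2PL, max info at theta = b = -1.87
I_max = a^2 / 4 = 1.07^2 / 4
= 1.1449 / 4
I_max = 0.2862

0.2862


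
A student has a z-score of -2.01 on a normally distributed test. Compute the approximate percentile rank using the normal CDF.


CDF(z) = 0.5 * (1 + erf(z/sqrt(2)))
erf(-1.4213) = -0.9556
CDF = 0.0222
Percentile rank = 0.0222 * 100 = 2.22

2.22


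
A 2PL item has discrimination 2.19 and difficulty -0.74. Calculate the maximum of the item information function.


For 2PL, max info at theta = b = -0.74
I_max = a^2 / 4 = 2.19^2 / 4
= 4.7961 / 4
I_max = 1.199

1.199


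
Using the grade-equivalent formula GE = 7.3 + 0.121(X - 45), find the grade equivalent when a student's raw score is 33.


raw - median = 33 - 45 = -12
slope * diff = 0.121 * -12 = -1.452
GE = 7.3 + -1.452
GE = 5.848

5.848


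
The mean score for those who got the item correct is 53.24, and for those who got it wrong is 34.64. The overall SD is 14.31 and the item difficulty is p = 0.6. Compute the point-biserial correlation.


q = 1 - p = 0.4
rpb = ((M1 - M0) / SD) * sqrt(p * q)
rpb = ((53.24 - 34.64) / 14.31) * sqrt(0.6 * 0.4)
rpb = 0.6368

0.6368


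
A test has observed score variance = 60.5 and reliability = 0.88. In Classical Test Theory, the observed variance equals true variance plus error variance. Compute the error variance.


var_true = rxx * var_obs = 0.88 * 60.5 = 53.24
var_error = var_obs - var_true
var_error = 60.5 - 53.24
var_error = 7.26

7.26


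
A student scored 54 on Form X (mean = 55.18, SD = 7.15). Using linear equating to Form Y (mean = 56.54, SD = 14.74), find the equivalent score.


slope = SD_Y / SD_X = 14.74 / 7.15 ~ 2.0615
intercept = mean_Y - slope * mean_X = 56.54 - (14.74 / 7.15) * 55.18 ~ -57.2157
Y = slope * X + intercept. To avoid rounding drift from the rounded slope/intercept, evaluate the equivalent form Y = mean_Y + SD_Y * (X - mean_X) / SD_X at full precision:
Y = 56.54 + 14.74 * (54 - 55.18) / 7.15
Y = 56.54 - 14.74 * 1.18 / 7.15
Y = 56.54 - 17.3932 / 7.15
Y = 56.54 - 2.4326
Y = 54.1074

54.1074


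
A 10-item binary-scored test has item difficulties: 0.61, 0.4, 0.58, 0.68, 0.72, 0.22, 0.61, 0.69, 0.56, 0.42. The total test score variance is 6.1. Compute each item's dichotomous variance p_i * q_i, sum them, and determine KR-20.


For each item, compute p_i * q_i:
  Item 1: 0.61 * 0.39 = 0.2379
  Item 2: 0.4 * 0.6 = 0.24
  Item 3: 0.58 * 0.42 = 0.2436
  Item 4: 0.68 * 0.32 = 0.2176
  Item 5: 0.72 * 0.28 = 0.2016
  Item 6: 0.22 * 0.78 = 0.1716
  Item 7: 0.61 * 0.39 = 0.2379
  Item 8: 0.69 * 0.31 = 0.2139
  Item 9: 0.56 * 0.44 = 0.2464
  Item 10: 0.42 * 0.58 = 0.2436
Sum(p_i * q_i) = 0.2379 + 0.24 + 0.2436 + 0.2176 + 0.2016 + 0.1716 + 0.2379 + 0.2139 + 0.2464 + 0.2436 = 2.2541
KR-20 = (k/(k-1)) * (1 - Sum(p_i*q_i) / Var_total)
= (10/9) * (1 - 2.2541/6.1)
= 1.1111 * 0.6305
KR-20 = 0.7005

0.7005


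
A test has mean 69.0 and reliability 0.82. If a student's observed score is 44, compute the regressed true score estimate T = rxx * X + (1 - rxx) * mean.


T_est = rxx * X + (1 - rxx) * mean
T_est = 0.82 * 44 + 0.18 * 69.0
T_est = 36.08 + 12.42
T_est = 48.5

48.5


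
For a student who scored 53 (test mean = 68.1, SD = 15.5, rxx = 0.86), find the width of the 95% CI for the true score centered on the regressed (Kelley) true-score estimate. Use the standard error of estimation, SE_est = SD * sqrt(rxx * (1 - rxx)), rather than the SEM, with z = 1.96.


True score estimate = 0.86*53 + 0.14*68.1 = 55.114
SE_est = SD * sqrt(rxx * (1 - rxx)) = 15.5 * sqrt(0.86 * 0.14) = 15.5 * sqrt(0.1204) = 5.378299
CI = T_est +/- z * SE_est, so width = 2 * z * SE_est = 2 * 1.96 * 5.378299
Width = 21.0829

21.0829


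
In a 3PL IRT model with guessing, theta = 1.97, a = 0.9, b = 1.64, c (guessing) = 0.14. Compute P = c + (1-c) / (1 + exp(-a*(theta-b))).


logit = 0.9*(1.97 - 1.64) = 0.297
P* = 1/(1 + exp(-0.297)) = 0.5737
P = 0.14 + (1 - 0.14) * 0.5737
P = 0.6334

0.6334


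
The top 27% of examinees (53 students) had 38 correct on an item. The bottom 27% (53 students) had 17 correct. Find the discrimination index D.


p_upper = 38/53 = 0.717
p_lower = 17/53 = 0.3208
D = 0.717 - 0.3208 = 0.3962

0.3962


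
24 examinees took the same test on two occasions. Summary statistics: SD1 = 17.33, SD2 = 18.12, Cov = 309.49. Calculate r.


r = cov(X,Y) / (SD_X * SD_Y)
r = 309.49 / (17.33 * 18.12)
r = 309.49 / 314.0196
r = 0.9856

0.9856


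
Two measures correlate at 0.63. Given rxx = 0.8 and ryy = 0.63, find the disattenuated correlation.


r_corrected = rxy / sqrt(rxx * ryy)
= 0.63 / sqrt(0.8 * 0.63)
= 0.63 / sqrt(0.504)
= 0.63 / 0.70993
r_corrected = 0.8874

0.8874


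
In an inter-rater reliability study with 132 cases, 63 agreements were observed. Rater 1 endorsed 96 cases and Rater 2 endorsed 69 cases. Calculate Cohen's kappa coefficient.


P_o = 63/132 = 0.477273
P_e = (96*69 + 36*63) / 17424 = 0.510331
kappa = (P_o - P_e) / (1 - P_e)
kappa = (0.477273 - 0.510331) / (1 - 0.510331)
kappa = -0.0675

-0.0675


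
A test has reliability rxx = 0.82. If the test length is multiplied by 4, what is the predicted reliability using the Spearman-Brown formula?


r_new = (n * rxx) / (1 + (n-1) * rxx)
r_new = (4 * 0.82) / (1 + 3 * 0.82)
r_new = 3.28 / 3.46
r_new = 0.948

0.948


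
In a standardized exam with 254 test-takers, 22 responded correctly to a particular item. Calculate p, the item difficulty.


Item difficulty p = number correct / total examinees
p = 22 / 254
p = 0.0866

0.0866


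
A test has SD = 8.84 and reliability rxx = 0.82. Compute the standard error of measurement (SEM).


SEM = SD * sqrt(1 - rxx)
SEM = 8.84 * sqrt(1 - 0.82)
SEM = 8.84 * sqrt(0.18) = 8.84 * 0.424264
SEM = 3.7505

3.7505


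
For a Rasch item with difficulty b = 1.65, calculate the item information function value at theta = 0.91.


P = 1/(1+exp(-(0.91-1.65))) = 0.323
I = P*(1-P) = 0.323 * 0.677
I = 0.2187

0.2187


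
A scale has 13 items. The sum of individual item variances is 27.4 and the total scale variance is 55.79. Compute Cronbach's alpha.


alpha = (k/(k-1)) * (1 - sum(si^2)/s_total^2)
= (13/12) * (1 - 27.4/55.79)
alpha = 0.5513

0.5513


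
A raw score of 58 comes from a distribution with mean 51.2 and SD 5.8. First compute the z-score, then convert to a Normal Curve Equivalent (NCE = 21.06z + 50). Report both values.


z = (X - mean) / SD = (58 - 51.2) / 5.8
z = 6.8 / 5.8
z = 1.1724
NCE = NCE = 21.06z + 50
Carry z at full precision (z = 6.8 / 5.8) into the conversion:
NCE = 21.06 * (6.8 / 5.8) + 50 = 143.208 / 5.8 + 50
NCE = 24.691 + 50
NCE = 74.691

74.691


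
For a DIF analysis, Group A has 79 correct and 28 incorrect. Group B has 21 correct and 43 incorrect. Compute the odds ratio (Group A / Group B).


Odds_A = 79/28 = 2.8214
Odds_B = 21/43 = 0.4884
OR = Odds_A / Odds_B = 2.8214 / 0.4884
Exactly, OR = (79 * 43) / (28 * 21) = 3397 / 588
OR = 5.7772

5.7772


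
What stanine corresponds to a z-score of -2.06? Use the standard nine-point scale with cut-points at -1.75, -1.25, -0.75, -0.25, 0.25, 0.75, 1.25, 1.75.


Stanine boundaries: [-1.75, -1.25, -0.75, -0.25, 0.25, 0.75, 1.25, 1.75]
z = -2.06
Check each boundary:
  z < -1.75
  z < -1.25
  z < -0.75
  z < -0.25
  z < 0.25
  z < 0.75
  z < 1.25
  z < 1.75
Highest qualifying boundary gives stanine = 1

1


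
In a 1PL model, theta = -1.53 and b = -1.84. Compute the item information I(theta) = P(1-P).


P = 1/(1+exp(-(-1.53--1.84))) = 0.5769
I = P*(1-P) = 0.5769 * 0.4231
I = 0.2441

0.2441


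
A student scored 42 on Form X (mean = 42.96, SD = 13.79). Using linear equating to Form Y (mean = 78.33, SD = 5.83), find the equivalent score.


slope = SD_Y / SD_X = 5.83 / 13.79 ~ 0.4228
intercept = mean_Y - slope * mean_X = 78.33 - (5.83 / 13.79) * 42.96 ~ 60.1678
Y = slope * X + intercept. To avoid rounding drift from the rounded slope/intercept, evaluate the equivalent form Y = mean_Y + SD_Y * (X - mean_X) / SD_X at full precision:
Y = 78.33 + 5.83 * (42 - 42.96) / 13.79
Y = 78.33 - 5.83 * 0.96 / 13.79
Y = 78.33 - 5.5968 / 13.79
Y = 78.33 - 0.4059
Y = 77.9241

77.9241


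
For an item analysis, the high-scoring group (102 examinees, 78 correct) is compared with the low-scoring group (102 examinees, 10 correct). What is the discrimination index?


p_upper = 78/102 = 0.7647
p_lower = 10/102 = 0.098
D = 0.7647 - 0.098 = 0.6667

0.6667


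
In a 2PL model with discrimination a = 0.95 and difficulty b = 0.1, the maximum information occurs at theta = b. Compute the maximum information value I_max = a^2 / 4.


For 2PL, max info at theta = b = 0.1
I_max = a^2 / 4 = 0.95^2 / 4
= 0.9025 / 4
I_max = 0.2256

0.2256


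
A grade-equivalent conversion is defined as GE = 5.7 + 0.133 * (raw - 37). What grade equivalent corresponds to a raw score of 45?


raw - median = 45 - 37 = 8
slope * diff = 0.133 * 8 = 1.064
GE = 5.7 + 1.064
GE = 6.764

6.764


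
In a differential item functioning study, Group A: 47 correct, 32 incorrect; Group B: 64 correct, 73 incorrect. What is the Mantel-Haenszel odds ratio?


Odds_A = 47/32 = 1.4688
Odds_B = 64/73 = 0.8767
OR = Odds_A / Odds_B = 1.4688 / 0.8767
Exactly, OR = (47 * 73) / (32 * 64) = 3431 / 2048
OR = 1.6753

1.6753


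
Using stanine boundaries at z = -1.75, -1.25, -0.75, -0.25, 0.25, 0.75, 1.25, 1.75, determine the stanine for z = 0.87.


Stanine boundaries: [-1.75, -1.25, -0.75, -0.25, 0.25, 0.75, 1.25, 1.75]
z = 0.87
Check each boundary:
  z >= -1.75 -> could be stanine 2
  z >= -1.25 -> could be stanine 3
  z >= -0.75 -> could be stanine 4
  z >= -0.25 -> could be stanine 5
  z >= 0.25 -> could be stanine 6
  z >= 0.75 -> could be stanine 7
  z < 1.25
  z < 1.75
Highest qualifying boundary gives stanine = 7

7


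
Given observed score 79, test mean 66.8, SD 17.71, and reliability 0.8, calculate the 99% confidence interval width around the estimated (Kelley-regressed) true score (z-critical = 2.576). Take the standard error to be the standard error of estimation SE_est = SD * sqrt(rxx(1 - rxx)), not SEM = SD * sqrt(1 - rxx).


True score estimate = 0.8*79 + 0.2*66.8 = 76.56
SE_est = SD * sqrt(rxx * (1 - rxx)) = 17.71 * sqrt(0.8 * 0.2) = 17.71 * sqrt(0.16) = 7.084
CI = T_est +/- z * SE_est, so width = 2 * z * SE_est = 2 * 2.576 * 7.084
Width = 36.4968

36.4968


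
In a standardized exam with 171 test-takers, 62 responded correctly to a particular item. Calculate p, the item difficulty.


Item difficulty p = number correct / total examinees
p = 62 / 171
p = 0.3626

0.3626


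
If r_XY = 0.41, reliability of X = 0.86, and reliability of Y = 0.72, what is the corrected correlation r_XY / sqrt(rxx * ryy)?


r_corrected = rxy / sqrt(rxx * ryy)
= 0.41 / sqrt(0.86 * 0.72)
= 0.41 / sqrt(0.6192)
= 0.41 / 0.786893
r_corrected = 0.521

0.521


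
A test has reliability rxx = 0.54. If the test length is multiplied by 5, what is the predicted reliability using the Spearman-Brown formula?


r_new = (n * rxx) / (1 + (n-1) * rxx)
r_new = (5 * 0.54) / (1 + 4 * 0.54)
r_new = 2.7 / 3.16
r_new = 0.8544

0.8544


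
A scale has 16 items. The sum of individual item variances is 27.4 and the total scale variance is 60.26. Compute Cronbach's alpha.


alpha = (k/(k-1)) * (1 - sum(si^2)/s_total^2)
= (16/15) * (1 - 27.4/60.26)
alpha = 0.5817

0.5817
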